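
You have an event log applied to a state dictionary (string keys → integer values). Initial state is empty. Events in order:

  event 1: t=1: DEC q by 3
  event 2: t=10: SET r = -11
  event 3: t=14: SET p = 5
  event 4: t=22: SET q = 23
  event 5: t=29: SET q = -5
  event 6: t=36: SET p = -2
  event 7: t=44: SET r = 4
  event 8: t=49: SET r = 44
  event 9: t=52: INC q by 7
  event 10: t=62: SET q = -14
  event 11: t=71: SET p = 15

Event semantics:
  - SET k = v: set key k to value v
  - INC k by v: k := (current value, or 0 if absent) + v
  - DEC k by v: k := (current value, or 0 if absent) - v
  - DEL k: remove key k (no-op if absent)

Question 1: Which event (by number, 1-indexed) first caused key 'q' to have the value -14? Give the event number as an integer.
Looking for first event where q becomes -14:
  event 1: q = -3
  event 2: q = -3
  event 3: q = -3
  event 4: q = 23
  event 5: q = -5
  event 6: q = -5
  event 7: q = -5
  event 8: q = -5
  event 9: q = 2
  event 10: q 2 -> -14  <-- first match

Answer: 10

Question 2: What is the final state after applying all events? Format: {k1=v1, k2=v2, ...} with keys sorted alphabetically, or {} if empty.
Answer: {p=15, q=-14, r=44}

Derivation:
  after event 1 (t=1: DEC q by 3): {q=-3}
  after event 2 (t=10: SET r = -11): {q=-3, r=-11}
  after event 3 (t=14: SET p = 5): {p=5, q=-3, r=-11}
  after event 4 (t=22: SET q = 23): {p=5, q=23, r=-11}
  after event 5 (t=29: SET q = -5): {p=5, q=-5, r=-11}
  after event 6 (t=36: SET p = -2): {p=-2, q=-5, r=-11}
  after event 7 (t=44: SET r = 4): {p=-2, q=-5, r=4}
  after event 8 (t=49: SET r = 44): {p=-2, q=-5, r=44}
  after event 9 (t=52: INC q by 7): {p=-2, q=2, r=44}
  after event 10 (t=62: SET q = -14): {p=-2, q=-14, r=44}
  after event 11 (t=71: SET p = 15): {p=15, q=-14, r=44}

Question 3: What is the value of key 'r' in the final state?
Answer: 44

Derivation:
Track key 'r' through all 11 events:
  event 1 (t=1: DEC q by 3): r unchanged
  event 2 (t=10: SET r = -11): r (absent) -> -11
  event 3 (t=14: SET p = 5): r unchanged
  event 4 (t=22: SET q = 23): r unchanged
  event 5 (t=29: SET q = -5): r unchanged
  event 6 (t=36: SET p = -2): r unchanged
  event 7 (t=44: SET r = 4): r -11 -> 4
  event 8 (t=49: SET r = 44): r 4 -> 44
  event 9 (t=52: INC q by 7): r unchanged
  event 10 (t=62: SET q = -14): r unchanged
  event 11 (t=71: SET p = 15): r unchanged
Final: r = 44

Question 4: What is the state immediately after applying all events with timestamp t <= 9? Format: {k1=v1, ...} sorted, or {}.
Apply events with t <= 9 (1 events):
  after event 1 (t=1: DEC q by 3): {q=-3}

Answer: {q=-3}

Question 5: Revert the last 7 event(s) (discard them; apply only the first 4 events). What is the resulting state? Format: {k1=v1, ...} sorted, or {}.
Keep first 4 events (discard last 7):
  after event 1 (t=1: DEC q by 3): {q=-3}
  after event 2 (t=10: SET r = -11): {q=-3, r=-11}
  after event 3 (t=14: SET p = 5): {p=5, q=-3, r=-11}
  after event 4 (t=22: SET q = 23): {p=5, q=23, r=-11}

Answer: {p=5, q=23, r=-11}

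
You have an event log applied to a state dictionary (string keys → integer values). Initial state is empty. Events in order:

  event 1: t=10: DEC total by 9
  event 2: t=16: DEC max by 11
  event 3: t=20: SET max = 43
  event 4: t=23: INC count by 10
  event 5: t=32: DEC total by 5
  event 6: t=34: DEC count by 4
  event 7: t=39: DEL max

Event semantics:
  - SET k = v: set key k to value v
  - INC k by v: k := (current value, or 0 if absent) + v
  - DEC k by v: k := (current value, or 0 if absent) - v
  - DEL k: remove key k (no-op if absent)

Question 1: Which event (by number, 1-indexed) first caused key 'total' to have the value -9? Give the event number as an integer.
Looking for first event where total becomes -9:
  event 1: total (absent) -> -9  <-- first match

Answer: 1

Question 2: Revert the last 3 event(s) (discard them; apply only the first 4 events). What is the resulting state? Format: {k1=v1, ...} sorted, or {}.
Keep first 4 events (discard last 3):
  after event 1 (t=10: DEC total by 9): {total=-9}
  after event 2 (t=16: DEC max by 11): {max=-11, total=-9}
  after event 3 (t=20: SET max = 43): {max=43, total=-9}
  after event 4 (t=23: INC count by 10): {count=10, max=43, total=-9}

Answer: {count=10, max=43, total=-9}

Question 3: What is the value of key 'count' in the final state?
Track key 'count' through all 7 events:
  event 1 (t=10: DEC total by 9): count unchanged
  event 2 (t=16: DEC max by 11): count unchanged
  event 3 (t=20: SET max = 43): count unchanged
  event 4 (t=23: INC count by 10): count (absent) -> 10
  event 5 (t=32: DEC total by 5): count unchanged
  event 6 (t=34: DEC count by 4): count 10 -> 6
  event 7 (t=39: DEL max): count unchanged
Final: count = 6

Answer: 6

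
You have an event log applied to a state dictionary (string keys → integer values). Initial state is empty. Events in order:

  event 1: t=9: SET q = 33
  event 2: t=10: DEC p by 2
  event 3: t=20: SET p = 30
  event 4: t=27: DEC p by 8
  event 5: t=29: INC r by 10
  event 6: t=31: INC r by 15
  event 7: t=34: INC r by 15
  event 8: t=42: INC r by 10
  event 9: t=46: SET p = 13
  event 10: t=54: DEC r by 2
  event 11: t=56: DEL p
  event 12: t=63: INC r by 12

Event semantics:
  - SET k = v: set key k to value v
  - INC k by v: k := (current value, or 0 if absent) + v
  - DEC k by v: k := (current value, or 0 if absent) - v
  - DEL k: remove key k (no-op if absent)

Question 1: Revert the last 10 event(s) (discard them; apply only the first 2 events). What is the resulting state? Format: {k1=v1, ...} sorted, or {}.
Answer: {p=-2, q=33}

Derivation:
Keep first 2 events (discard last 10):
  after event 1 (t=9: SET q = 33): {q=33}
  after event 2 (t=10: DEC p by 2): {p=-2, q=33}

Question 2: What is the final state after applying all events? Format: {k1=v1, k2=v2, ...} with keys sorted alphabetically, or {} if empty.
  after event 1 (t=9: SET q = 33): {q=33}
  after event 2 (t=10: DEC p by 2): {p=-2, q=33}
  after event 3 (t=20: SET p = 30): {p=30, q=33}
  after event 4 (t=27: DEC p by 8): {p=22, q=33}
  after event 5 (t=29: INC r by 10): {p=22, q=33, r=10}
  after event 6 (t=31: INC r by 15): {p=22, q=33, r=25}
  after event 7 (t=34: INC r by 15): {p=22, q=33, r=40}
  after event 8 (t=42: INC r by 10): {p=22, q=33, r=50}
  after event 9 (t=46: SET p = 13): {p=13, q=33, r=50}
  after event 10 (t=54: DEC r by 2): {p=13, q=33, r=48}
  after event 11 (t=56: DEL p): {q=33, r=48}
  after event 12 (t=63: INC r by 12): {q=33, r=60}

Answer: {q=33, r=60}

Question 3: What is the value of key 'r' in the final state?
Track key 'r' through all 12 events:
  event 1 (t=9: SET q = 33): r unchanged
  event 2 (t=10: DEC p by 2): r unchanged
  event 3 (t=20: SET p = 30): r unchanged
  event 4 (t=27: DEC p by 8): r unchanged
  event 5 (t=29: INC r by 10): r (absent) -> 10
  event 6 (t=31: INC r by 15): r 10 -> 25
  event 7 (t=34: INC r by 15): r 25 -> 40
  event 8 (t=42: INC r by 10): r 40 -> 50
  event 9 (t=46: SET p = 13): r unchanged
  event 10 (t=54: DEC r by 2): r 50 -> 48
  event 11 (t=56: DEL p): r unchanged
  event 12 (t=63: INC r by 12): r 48 -> 60
Final: r = 60

Answer: 60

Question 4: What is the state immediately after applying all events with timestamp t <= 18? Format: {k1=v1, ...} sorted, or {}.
Answer: {p=-2, q=33}

Derivation:
Apply events with t <= 18 (2 events):
  after event 1 (t=9: SET q = 33): {q=33}
  after event 2 (t=10: DEC p by 2): {p=-2, q=33}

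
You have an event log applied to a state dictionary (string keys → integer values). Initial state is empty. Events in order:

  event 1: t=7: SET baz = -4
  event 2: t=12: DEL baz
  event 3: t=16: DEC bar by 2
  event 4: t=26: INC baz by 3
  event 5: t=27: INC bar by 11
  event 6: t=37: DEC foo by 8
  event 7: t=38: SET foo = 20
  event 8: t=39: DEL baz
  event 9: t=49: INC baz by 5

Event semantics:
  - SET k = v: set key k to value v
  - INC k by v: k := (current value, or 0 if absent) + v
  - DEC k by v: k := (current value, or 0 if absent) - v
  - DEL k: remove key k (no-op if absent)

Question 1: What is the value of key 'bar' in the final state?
Track key 'bar' through all 9 events:
  event 1 (t=7: SET baz = -4): bar unchanged
  event 2 (t=12: DEL baz): bar unchanged
  event 3 (t=16: DEC bar by 2): bar (absent) -> -2
  event 4 (t=26: INC baz by 3): bar unchanged
  event 5 (t=27: INC bar by 11): bar -2 -> 9
  event 6 (t=37: DEC foo by 8): bar unchanged
  event 7 (t=38: SET foo = 20): bar unchanged
  event 8 (t=39: DEL baz): bar unchanged
  event 9 (t=49: INC baz by 5): bar unchanged
Final: bar = 9

Answer: 9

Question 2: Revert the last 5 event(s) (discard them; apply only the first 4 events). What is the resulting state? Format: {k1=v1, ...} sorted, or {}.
Keep first 4 events (discard last 5):
  after event 1 (t=7: SET baz = -4): {baz=-4}
  after event 2 (t=12: DEL baz): {}
  after event 3 (t=16: DEC bar by 2): {bar=-2}
  after event 4 (t=26: INC baz by 3): {bar=-2, baz=3}

Answer: {bar=-2, baz=3}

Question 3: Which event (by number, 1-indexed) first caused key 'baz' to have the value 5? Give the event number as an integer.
Looking for first event where baz becomes 5:
  event 1: baz = -4
  event 2: baz = (absent)
  event 4: baz = 3
  event 5: baz = 3
  event 6: baz = 3
  event 7: baz = 3
  event 8: baz = (absent)
  event 9: baz (absent) -> 5  <-- first match

Answer: 9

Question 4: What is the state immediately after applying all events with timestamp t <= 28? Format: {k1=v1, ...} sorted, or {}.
Answer: {bar=9, baz=3}

Derivation:
Apply events with t <= 28 (5 events):
  after event 1 (t=7: SET baz = -4): {baz=-4}
  after event 2 (t=12: DEL baz): {}
  after event 3 (t=16: DEC bar by 2): {bar=-2}
  after event 4 (t=26: INC baz by 3): {bar=-2, baz=3}
  after event 5 (t=27: INC bar by 11): {bar=9, baz=3}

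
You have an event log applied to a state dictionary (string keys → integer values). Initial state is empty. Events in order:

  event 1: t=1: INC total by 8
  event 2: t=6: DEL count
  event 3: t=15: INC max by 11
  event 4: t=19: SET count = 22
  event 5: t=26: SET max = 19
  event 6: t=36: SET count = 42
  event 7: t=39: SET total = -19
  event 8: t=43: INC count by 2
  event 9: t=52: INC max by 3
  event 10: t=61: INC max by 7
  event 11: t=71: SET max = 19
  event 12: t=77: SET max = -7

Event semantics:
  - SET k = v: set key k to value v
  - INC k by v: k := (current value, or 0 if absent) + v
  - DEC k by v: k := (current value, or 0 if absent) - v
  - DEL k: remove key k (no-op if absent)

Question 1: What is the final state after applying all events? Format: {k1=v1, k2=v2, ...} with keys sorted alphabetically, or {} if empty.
Answer: {count=44, max=-7, total=-19}

Derivation:
  after event 1 (t=1: INC total by 8): {total=8}
  after event 2 (t=6: DEL count): {total=8}
  after event 3 (t=15: INC max by 11): {max=11, total=8}
  after event 4 (t=19: SET count = 22): {count=22, max=11, total=8}
  after event 5 (t=26: SET max = 19): {count=22, max=19, total=8}
  after event 6 (t=36: SET count = 42): {count=42, max=19, total=8}
  after event 7 (t=39: SET total = -19): {count=42, max=19, total=-19}
  after event 8 (t=43: INC count by 2): {count=44, max=19, total=-19}
  after event 9 (t=52: INC max by 3): {count=44, max=22, total=-19}
  after event 10 (t=61: INC max by 7): {count=44, max=29, total=-19}
  after event 11 (t=71: SET max = 19): {count=44, max=19, total=-19}
  after event 12 (t=77: SET max = -7): {count=44, max=-7, total=-19}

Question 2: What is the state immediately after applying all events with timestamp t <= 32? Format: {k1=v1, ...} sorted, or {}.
Answer: {count=22, max=19, total=8}

Derivation:
Apply events with t <= 32 (5 events):
  after event 1 (t=1: INC total by 8): {total=8}
  after event 2 (t=6: DEL count): {total=8}
  after event 3 (t=15: INC max by 11): {max=11, total=8}
  after event 4 (t=19: SET count = 22): {count=22, max=11, total=8}
  after event 5 (t=26: SET max = 19): {count=22, max=19, total=8}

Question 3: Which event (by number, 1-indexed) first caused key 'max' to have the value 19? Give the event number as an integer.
Answer: 5

Derivation:
Looking for first event where max becomes 19:
  event 3: max = 11
  event 4: max = 11
  event 5: max 11 -> 19  <-- first match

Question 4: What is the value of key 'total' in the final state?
Answer: -19

Derivation:
Track key 'total' through all 12 events:
  event 1 (t=1: INC total by 8): total (absent) -> 8
  event 2 (t=6: DEL count): total unchanged
  event 3 (t=15: INC max by 11): total unchanged
  event 4 (t=19: SET count = 22): total unchanged
  event 5 (t=26: SET max = 19): total unchanged
  event 6 (t=36: SET count = 42): total unchanged
  event 7 (t=39: SET total = -19): total 8 -> -19
  event 8 (t=43: INC count by 2): total unchanged
  event 9 (t=52: INC max by 3): total unchanged
  event 10 (t=61: INC max by 7): total unchanged
  event 11 (t=71: SET max = 19): total unchanged
  event 12 (t=77: SET max = -7): total unchanged
Final: total = -19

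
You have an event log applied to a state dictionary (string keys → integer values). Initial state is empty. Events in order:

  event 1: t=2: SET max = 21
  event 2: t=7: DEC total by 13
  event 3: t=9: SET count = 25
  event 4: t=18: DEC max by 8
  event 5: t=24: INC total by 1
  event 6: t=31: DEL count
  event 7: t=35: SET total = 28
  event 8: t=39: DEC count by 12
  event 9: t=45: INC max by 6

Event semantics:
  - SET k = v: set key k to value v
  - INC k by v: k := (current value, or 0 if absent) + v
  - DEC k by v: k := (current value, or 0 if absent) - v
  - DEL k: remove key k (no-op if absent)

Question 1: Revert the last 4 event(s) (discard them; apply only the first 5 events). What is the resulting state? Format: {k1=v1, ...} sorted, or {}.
Keep first 5 events (discard last 4):
  after event 1 (t=2: SET max = 21): {max=21}
  after event 2 (t=7: DEC total by 13): {max=21, total=-13}
  after event 3 (t=9: SET count = 25): {count=25, max=21, total=-13}
  after event 4 (t=18: DEC max by 8): {count=25, max=13, total=-13}
  after event 5 (t=24: INC total by 1): {count=25, max=13, total=-12}

Answer: {count=25, max=13, total=-12}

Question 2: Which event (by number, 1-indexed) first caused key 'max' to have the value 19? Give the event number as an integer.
Answer: 9

Derivation:
Looking for first event where max becomes 19:
  event 1: max = 21
  event 2: max = 21
  event 3: max = 21
  event 4: max = 13
  event 5: max = 13
  event 6: max = 13
  event 7: max = 13
  event 8: max = 13
  event 9: max 13 -> 19  <-- first match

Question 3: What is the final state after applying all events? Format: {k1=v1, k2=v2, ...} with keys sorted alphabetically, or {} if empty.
Answer: {count=-12, max=19, total=28}

Derivation:
  after event 1 (t=2: SET max = 21): {max=21}
  after event 2 (t=7: DEC total by 13): {max=21, total=-13}
  after event 3 (t=9: SET count = 25): {count=25, max=21, total=-13}
  after event 4 (t=18: DEC max by 8): {count=25, max=13, total=-13}
  after event 5 (t=24: INC total by 1): {count=25, max=13, total=-12}
  after event 6 (t=31: DEL count): {max=13, total=-12}
  after event 7 (t=35: SET total = 28): {max=13, total=28}
  after event 8 (t=39: DEC count by 12): {count=-12, max=13, total=28}
  after event 9 (t=45: INC max by 6): {count=-12, max=19, total=28}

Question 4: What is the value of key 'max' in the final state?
Track key 'max' through all 9 events:
  event 1 (t=2: SET max = 21): max (absent) -> 21
  event 2 (t=7: DEC total by 13): max unchanged
  event 3 (t=9: SET count = 25): max unchanged
  event 4 (t=18: DEC max by 8): max 21 -> 13
  event 5 (t=24: INC total by 1): max unchanged
  event 6 (t=31: DEL count): max unchanged
  event 7 (t=35: SET total = 28): max unchanged
  event 8 (t=39: DEC count by 12): max unchanged
  event 9 (t=45: INC max by 6): max 13 -> 19
Final: max = 19

Answer: 19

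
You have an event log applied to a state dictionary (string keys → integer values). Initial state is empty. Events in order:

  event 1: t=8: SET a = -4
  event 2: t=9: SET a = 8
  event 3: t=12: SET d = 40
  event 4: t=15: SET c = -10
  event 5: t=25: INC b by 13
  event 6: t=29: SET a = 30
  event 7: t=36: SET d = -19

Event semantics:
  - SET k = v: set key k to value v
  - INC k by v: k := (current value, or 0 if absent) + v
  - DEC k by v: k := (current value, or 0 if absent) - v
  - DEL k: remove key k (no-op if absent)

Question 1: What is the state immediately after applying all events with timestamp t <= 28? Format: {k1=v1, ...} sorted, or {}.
Apply events with t <= 28 (5 events):
  after event 1 (t=8: SET a = -4): {a=-4}
  after event 2 (t=9: SET a = 8): {a=8}
  after event 3 (t=12: SET d = 40): {a=8, d=40}
  after event 4 (t=15: SET c = -10): {a=8, c=-10, d=40}
  after event 5 (t=25: INC b by 13): {a=8, b=13, c=-10, d=40}

Answer: {a=8, b=13, c=-10, d=40}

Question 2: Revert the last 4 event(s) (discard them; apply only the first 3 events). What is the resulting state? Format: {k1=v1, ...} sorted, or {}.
Answer: {a=8, d=40}

Derivation:
Keep first 3 events (discard last 4):
  after event 1 (t=8: SET a = -4): {a=-4}
  after event 2 (t=9: SET a = 8): {a=8}
  after event 3 (t=12: SET d = 40): {a=8, d=40}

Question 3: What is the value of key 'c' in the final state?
Answer: -10

Derivation:
Track key 'c' through all 7 events:
  event 1 (t=8: SET a = -4): c unchanged
  event 2 (t=9: SET a = 8): c unchanged
  event 3 (t=12: SET d = 40): c unchanged
  event 4 (t=15: SET c = -10): c (absent) -> -10
  event 5 (t=25: INC b by 13): c unchanged
  event 6 (t=29: SET a = 30): c unchanged
  event 7 (t=36: SET d = -19): c unchanged
Final: c = -10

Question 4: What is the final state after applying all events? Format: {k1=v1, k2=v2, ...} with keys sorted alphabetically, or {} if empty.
Answer: {a=30, b=13, c=-10, d=-19}

Derivation:
  after event 1 (t=8: SET a = -4): {a=-4}
  after event 2 (t=9: SET a = 8): {a=8}
  after event 3 (t=12: SET d = 40): {a=8, d=40}
  after event 4 (t=15: SET c = -10): {a=8, c=-10, d=40}
  after event 5 (t=25: INC b by 13): {a=8, b=13, c=-10, d=40}
  after event 6 (t=29: SET a = 30): {a=30, b=13, c=-10, d=40}
  after event 7 (t=36: SET d = -19): {a=30, b=13, c=-10, d=-19}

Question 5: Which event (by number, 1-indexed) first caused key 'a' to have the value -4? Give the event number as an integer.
Answer: 1

Derivation:
Looking for first event where a becomes -4:
  event 1: a (absent) -> -4  <-- first match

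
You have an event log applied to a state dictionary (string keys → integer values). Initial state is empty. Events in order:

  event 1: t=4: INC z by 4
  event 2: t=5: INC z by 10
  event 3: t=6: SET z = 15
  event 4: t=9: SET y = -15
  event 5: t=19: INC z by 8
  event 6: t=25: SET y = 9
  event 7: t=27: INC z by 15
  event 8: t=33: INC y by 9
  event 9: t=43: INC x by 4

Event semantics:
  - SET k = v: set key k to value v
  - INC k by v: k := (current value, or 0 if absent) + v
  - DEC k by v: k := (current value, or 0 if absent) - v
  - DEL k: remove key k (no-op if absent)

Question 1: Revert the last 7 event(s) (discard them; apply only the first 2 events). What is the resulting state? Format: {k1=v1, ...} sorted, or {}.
Keep first 2 events (discard last 7):
  after event 1 (t=4: INC z by 4): {z=4}
  after event 2 (t=5: INC z by 10): {z=14}

Answer: {z=14}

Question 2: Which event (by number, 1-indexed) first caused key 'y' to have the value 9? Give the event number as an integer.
Looking for first event where y becomes 9:
  event 4: y = -15
  event 5: y = -15
  event 6: y -15 -> 9  <-- first match

Answer: 6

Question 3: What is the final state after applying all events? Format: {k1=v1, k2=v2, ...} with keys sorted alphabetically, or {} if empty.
  after event 1 (t=4: INC z by 4): {z=4}
  after event 2 (t=5: INC z by 10): {z=14}
  after event 3 (t=6: SET z = 15): {z=15}
  after event 4 (t=9: SET y = -15): {y=-15, z=15}
  after event 5 (t=19: INC z by 8): {y=-15, z=23}
  after event 6 (t=25: SET y = 9): {y=9, z=23}
  after event 7 (t=27: INC z by 15): {y=9, z=38}
  after event 8 (t=33: INC y by 9): {y=18, z=38}
  after event 9 (t=43: INC x by 4): {x=4, y=18, z=38}

Answer: {x=4, y=18, z=38}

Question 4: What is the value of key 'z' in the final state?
Answer: 38

Derivation:
Track key 'z' through all 9 events:
  event 1 (t=4: INC z by 4): z (absent) -> 4
  event 2 (t=5: INC z by 10): z 4 -> 14
  event 3 (t=6: SET z = 15): z 14 -> 15
  event 4 (t=9: SET y = -15): z unchanged
  event 5 (t=19: INC z by 8): z 15 -> 23
  event 6 (t=25: SET y = 9): z unchanged
  event 7 (t=27: INC z by 15): z 23 -> 38
  event 8 (t=33: INC y by 9): z unchanged
  event 9 (t=43: INC x by 4): z unchanged
Final: z = 38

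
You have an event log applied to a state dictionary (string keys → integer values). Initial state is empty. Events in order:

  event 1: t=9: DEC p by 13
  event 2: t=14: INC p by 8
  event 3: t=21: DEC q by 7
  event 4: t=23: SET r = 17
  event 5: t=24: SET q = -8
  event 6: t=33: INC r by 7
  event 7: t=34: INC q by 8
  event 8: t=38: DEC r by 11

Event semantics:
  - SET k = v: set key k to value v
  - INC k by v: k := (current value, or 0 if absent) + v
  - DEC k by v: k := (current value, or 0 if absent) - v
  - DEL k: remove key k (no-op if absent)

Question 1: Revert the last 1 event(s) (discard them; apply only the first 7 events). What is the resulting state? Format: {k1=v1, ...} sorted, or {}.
Keep first 7 events (discard last 1):
  after event 1 (t=9: DEC p by 13): {p=-13}
  after event 2 (t=14: INC p by 8): {p=-5}
  after event 3 (t=21: DEC q by 7): {p=-5, q=-7}
  after event 4 (t=23: SET r = 17): {p=-5, q=-7, r=17}
  after event 5 (t=24: SET q = -8): {p=-5, q=-8, r=17}
  after event 6 (t=33: INC r by 7): {p=-5, q=-8, r=24}
  after event 7 (t=34: INC q by 8): {p=-5, q=0, r=24}

Answer: {p=-5, q=0, r=24}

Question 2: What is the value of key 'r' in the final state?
Answer: 13

Derivation:
Track key 'r' through all 8 events:
  event 1 (t=9: DEC p by 13): r unchanged
  event 2 (t=14: INC p by 8): r unchanged
  event 3 (t=21: DEC q by 7): r unchanged
  event 4 (t=23: SET r = 17): r (absent) -> 17
  event 5 (t=24: SET q = -8): r unchanged
  event 6 (t=33: INC r by 7): r 17 -> 24
  event 7 (t=34: INC q by 8): r unchanged
  event 8 (t=38: DEC r by 11): r 24 -> 13
Final: r = 13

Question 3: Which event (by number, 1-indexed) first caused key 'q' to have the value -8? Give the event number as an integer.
Answer: 5

Derivation:
Looking for first event where q becomes -8:
  event 3: q = -7
  event 4: q = -7
  event 5: q -7 -> -8  <-- first match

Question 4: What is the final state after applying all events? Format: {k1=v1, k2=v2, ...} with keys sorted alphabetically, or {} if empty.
Answer: {p=-5, q=0, r=13}

Derivation:
  after event 1 (t=9: DEC p by 13): {p=-13}
  after event 2 (t=14: INC p by 8): {p=-5}
  after event 3 (t=21: DEC q by 7): {p=-5, q=-7}
  after event 4 (t=23: SET r = 17): {p=-5, q=-7, r=17}
  after event 5 (t=24: SET q = -8): {p=-5, q=-8, r=17}
  after event 6 (t=33: INC r by 7): {p=-5, q=-8, r=24}
  after event 7 (t=34: INC q by 8): {p=-5, q=0, r=24}
  after event 8 (t=38: DEC r by 11): {p=-5, q=0, r=13}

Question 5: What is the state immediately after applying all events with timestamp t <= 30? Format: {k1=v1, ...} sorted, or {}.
Answer: {p=-5, q=-8, r=17}

Derivation:
Apply events with t <= 30 (5 events):
  after event 1 (t=9: DEC p by 13): {p=-13}
  after event 2 (t=14: INC p by 8): {p=-5}
  after event 3 (t=21: DEC q by 7): {p=-5, q=-7}
  after event 4 (t=23: SET r = 17): {p=-5, q=-7, r=17}
  after event 5 (t=24: SET q = -8): {p=-5, q=-8, r=17}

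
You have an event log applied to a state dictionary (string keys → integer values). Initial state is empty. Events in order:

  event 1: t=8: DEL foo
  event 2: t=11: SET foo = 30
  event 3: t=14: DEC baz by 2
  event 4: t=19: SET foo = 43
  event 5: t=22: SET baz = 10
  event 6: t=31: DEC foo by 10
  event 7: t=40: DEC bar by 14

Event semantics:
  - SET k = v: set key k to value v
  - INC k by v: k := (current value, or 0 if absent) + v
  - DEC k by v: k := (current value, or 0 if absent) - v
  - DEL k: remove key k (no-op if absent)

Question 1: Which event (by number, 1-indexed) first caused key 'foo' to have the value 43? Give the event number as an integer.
Answer: 4

Derivation:
Looking for first event where foo becomes 43:
  event 2: foo = 30
  event 3: foo = 30
  event 4: foo 30 -> 43  <-- first match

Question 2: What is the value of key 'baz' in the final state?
Track key 'baz' through all 7 events:
  event 1 (t=8: DEL foo): baz unchanged
  event 2 (t=11: SET foo = 30): baz unchanged
  event 3 (t=14: DEC baz by 2): baz (absent) -> -2
  event 4 (t=19: SET foo = 43): baz unchanged
  event 5 (t=22: SET baz = 10): baz -2 -> 10
  event 6 (t=31: DEC foo by 10): baz unchanged
  event 7 (t=40: DEC bar by 14): baz unchanged
Final: baz = 10

Answer: 10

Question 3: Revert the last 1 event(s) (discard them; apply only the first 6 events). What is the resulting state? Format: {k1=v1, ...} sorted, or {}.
Answer: {baz=10, foo=33}

Derivation:
Keep first 6 events (discard last 1):
  after event 1 (t=8: DEL foo): {}
  after event 2 (t=11: SET foo = 30): {foo=30}
  after event 3 (t=14: DEC baz by 2): {baz=-2, foo=30}
  after event 4 (t=19: SET foo = 43): {baz=-2, foo=43}
  after event 5 (t=22: SET baz = 10): {baz=10, foo=43}
  after event 6 (t=31: DEC foo by 10): {baz=10, foo=33}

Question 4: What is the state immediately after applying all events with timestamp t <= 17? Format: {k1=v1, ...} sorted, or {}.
Answer: {baz=-2, foo=30}

Derivation:
Apply events with t <= 17 (3 events):
  after event 1 (t=8: DEL foo): {}
  after event 2 (t=11: SET foo = 30): {foo=30}
  after event 3 (t=14: DEC baz by 2): {baz=-2, foo=30}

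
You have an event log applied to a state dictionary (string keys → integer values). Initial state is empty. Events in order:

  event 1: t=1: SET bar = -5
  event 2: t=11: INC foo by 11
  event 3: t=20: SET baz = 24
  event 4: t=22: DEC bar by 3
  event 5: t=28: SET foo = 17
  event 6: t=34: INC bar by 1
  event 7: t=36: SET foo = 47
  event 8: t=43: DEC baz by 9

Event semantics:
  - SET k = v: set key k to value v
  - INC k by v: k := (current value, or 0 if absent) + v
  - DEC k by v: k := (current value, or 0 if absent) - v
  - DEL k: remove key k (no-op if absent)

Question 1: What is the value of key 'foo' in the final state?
Answer: 47

Derivation:
Track key 'foo' through all 8 events:
  event 1 (t=1: SET bar = -5): foo unchanged
  event 2 (t=11: INC foo by 11): foo (absent) -> 11
  event 3 (t=20: SET baz = 24): foo unchanged
  event 4 (t=22: DEC bar by 3): foo unchanged
  event 5 (t=28: SET foo = 17): foo 11 -> 17
  event 6 (t=34: INC bar by 1): foo unchanged
  event 7 (t=36: SET foo = 47): foo 17 -> 47
  event 8 (t=43: DEC baz by 9): foo unchanged
Final: foo = 47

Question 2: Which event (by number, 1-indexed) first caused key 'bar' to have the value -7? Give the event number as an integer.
Looking for first event where bar becomes -7:
  event 1: bar = -5
  event 2: bar = -5
  event 3: bar = -5
  event 4: bar = -8
  event 5: bar = -8
  event 6: bar -8 -> -7  <-- first match

Answer: 6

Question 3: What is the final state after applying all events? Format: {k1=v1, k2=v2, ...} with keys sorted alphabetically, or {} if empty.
  after event 1 (t=1: SET bar = -5): {bar=-5}
  after event 2 (t=11: INC foo by 11): {bar=-5, foo=11}
  after event 3 (t=20: SET baz = 24): {bar=-5, baz=24, foo=11}
  after event 4 (t=22: DEC bar by 3): {bar=-8, baz=24, foo=11}
  after event 5 (t=28: SET foo = 17): {bar=-8, baz=24, foo=17}
  after event 6 (t=34: INC bar by 1): {bar=-7, baz=24, foo=17}
  after event 7 (t=36: SET foo = 47): {bar=-7, baz=24, foo=47}
  after event 8 (t=43: DEC baz by 9): {bar=-7, baz=15, foo=47}

Answer: {bar=-7, baz=15, foo=47}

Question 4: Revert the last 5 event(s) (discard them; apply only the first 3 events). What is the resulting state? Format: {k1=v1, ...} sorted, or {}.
Keep first 3 events (discard last 5):
  after event 1 (t=1: SET bar = -5): {bar=-5}
  after event 2 (t=11: INC foo by 11): {bar=-5, foo=11}
  after event 3 (t=20: SET baz = 24): {bar=-5, baz=24, foo=11}

Answer: {bar=-5, baz=24, foo=11}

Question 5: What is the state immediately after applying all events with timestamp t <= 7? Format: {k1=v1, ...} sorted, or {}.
Answer: {bar=-5}

Derivation:
Apply events with t <= 7 (1 events):
  after event 1 (t=1: SET bar = -5): {bar=-5}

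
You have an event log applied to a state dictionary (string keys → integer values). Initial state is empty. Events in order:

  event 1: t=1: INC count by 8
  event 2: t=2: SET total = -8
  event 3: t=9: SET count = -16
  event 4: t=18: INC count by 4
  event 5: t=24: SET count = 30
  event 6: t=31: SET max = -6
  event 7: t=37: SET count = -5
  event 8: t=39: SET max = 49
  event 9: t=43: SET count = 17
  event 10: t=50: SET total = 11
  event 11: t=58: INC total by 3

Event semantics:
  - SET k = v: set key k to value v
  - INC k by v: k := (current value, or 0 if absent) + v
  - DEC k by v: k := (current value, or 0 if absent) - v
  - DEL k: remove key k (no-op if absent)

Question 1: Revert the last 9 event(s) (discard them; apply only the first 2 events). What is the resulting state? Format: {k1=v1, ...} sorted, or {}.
Keep first 2 events (discard last 9):
  after event 1 (t=1: INC count by 8): {count=8}
  after event 2 (t=2: SET total = -8): {count=8, total=-8}

Answer: {count=8, total=-8}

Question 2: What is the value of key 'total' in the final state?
Answer: 14

Derivation:
Track key 'total' through all 11 events:
  event 1 (t=1: INC count by 8): total unchanged
  event 2 (t=2: SET total = -8): total (absent) -> -8
  event 3 (t=9: SET count = -16): total unchanged
  event 4 (t=18: INC count by 4): total unchanged
  event 5 (t=24: SET count = 30): total unchanged
  event 6 (t=31: SET max = -6): total unchanged
  event 7 (t=37: SET count = -5): total unchanged
  event 8 (t=39: SET max = 49): total unchanged
  event 9 (t=43: SET count = 17): total unchanged
  event 10 (t=50: SET total = 11): total -8 -> 11
  event 11 (t=58: INC total by 3): total 11 -> 14
Final: total = 14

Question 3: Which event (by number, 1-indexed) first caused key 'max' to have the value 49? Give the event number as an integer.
Answer: 8

Derivation:
Looking for first event where max becomes 49:
  event 6: max = -6
  event 7: max = -6
  event 8: max -6 -> 49  <-- first match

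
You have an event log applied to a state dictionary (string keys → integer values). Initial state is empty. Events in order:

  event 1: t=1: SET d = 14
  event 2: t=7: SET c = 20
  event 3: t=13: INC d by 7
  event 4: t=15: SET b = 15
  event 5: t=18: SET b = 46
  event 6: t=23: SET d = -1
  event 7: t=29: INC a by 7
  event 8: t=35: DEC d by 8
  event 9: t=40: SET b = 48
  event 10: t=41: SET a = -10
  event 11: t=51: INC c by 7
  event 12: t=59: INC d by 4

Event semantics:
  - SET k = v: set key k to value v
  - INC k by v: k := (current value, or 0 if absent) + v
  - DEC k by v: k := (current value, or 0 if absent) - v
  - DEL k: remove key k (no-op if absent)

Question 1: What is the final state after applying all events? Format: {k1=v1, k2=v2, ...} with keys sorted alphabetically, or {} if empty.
  after event 1 (t=1: SET d = 14): {d=14}
  after event 2 (t=7: SET c = 20): {c=20, d=14}
  after event 3 (t=13: INC d by 7): {c=20, d=21}
  after event 4 (t=15: SET b = 15): {b=15, c=20, d=21}
  after event 5 (t=18: SET b = 46): {b=46, c=20, d=21}
  after event 6 (t=23: SET d = -1): {b=46, c=20, d=-1}
  after event 7 (t=29: INC a by 7): {a=7, b=46, c=20, d=-1}
  after event 8 (t=35: DEC d by 8): {a=7, b=46, c=20, d=-9}
  after event 9 (t=40: SET b = 48): {a=7, b=48, c=20, d=-9}
  after event 10 (t=41: SET a = -10): {a=-10, b=48, c=20, d=-9}
  after event 11 (t=51: INC c by 7): {a=-10, b=48, c=27, d=-9}
  after event 12 (t=59: INC d by 4): {a=-10, b=48, c=27, d=-5}

Answer: {a=-10, b=48, c=27, d=-5}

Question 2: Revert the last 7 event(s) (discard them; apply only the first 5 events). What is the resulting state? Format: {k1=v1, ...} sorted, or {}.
Keep first 5 events (discard last 7):
  after event 1 (t=1: SET d = 14): {d=14}
  after event 2 (t=7: SET c = 20): {c=20, d=14}
  after event 3 (t=13: INC d by 7): {c=20, d=21}
  after event 4 (t=15: SET b = 15): {b=15, c=20, d=21}
  after event 5 (t=18: SET b = 46): {b=46, c=20, d=21}

Answer: {b=46, c=20, d=21}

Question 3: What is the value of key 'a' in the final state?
Answer: -10

Derivation:
Track key 'a' through all 12 events:
  event 1 (t=1: SET d = 14): a unchanged
  event 2 (t=7: SET c = 20): a unchanged
  event 3 (t=13: INC d by 7): a unchanged
  event 4 (t=15: SET b = 15): a unchanged
  event 5 (t=18: SET b = 46): a unchanged
  event 6 (t=23: SET d = -1): a unchanged
  event 7 (t=29: INC a by 7): a (absent) -> 7
  event 8 (t=35: DEC d by 8): a unchanged
  event 9 (t=40: SET b = 48): a unchanged
  event 10 (t=41: SET a = -10): a 7 -> -10
  event 11 (t=51: INC c by 7): a unchanged
  event 12 (t=59: INC d by 4): a unchanged
Final: a = -10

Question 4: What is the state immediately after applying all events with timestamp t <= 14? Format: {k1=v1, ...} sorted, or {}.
Answer: {c=20, d=21}

Derivation:
Apply events with t <= 14 (3 events):
  after event 1 (t=1: SET d = 14): {d=14}
  after event 2 (t=7: SET c = 20): {c=20, d=14}
  after event 3 (t=13: INC d by 7): {c=20, d=21}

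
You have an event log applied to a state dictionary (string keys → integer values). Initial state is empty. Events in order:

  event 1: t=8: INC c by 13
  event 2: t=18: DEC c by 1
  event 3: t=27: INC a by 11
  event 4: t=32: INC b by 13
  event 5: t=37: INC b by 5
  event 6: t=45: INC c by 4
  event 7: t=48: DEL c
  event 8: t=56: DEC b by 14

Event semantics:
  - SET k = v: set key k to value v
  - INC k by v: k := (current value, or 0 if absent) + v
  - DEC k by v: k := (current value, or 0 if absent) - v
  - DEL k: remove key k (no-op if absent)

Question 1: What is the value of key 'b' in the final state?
Answer: 4

Derivation:
Track key 'b' through all 8 events:
  event 1 (t=8: INC c by 13): b unchanged
  event 2 (t=18: DEC c by 1): b unchanged
  event 3 (t=27: INC a by 11): b unchanged
  event 4 (t=32: INC b by 13): b (absent) -> 13
  event 5 (t=37: INC b by 5): b 13 -> 18
  event 6 (t=45: INC c by 4): b unchanged
  event 7 (t=48: DEL c): b unchanged
  event 8 (t=56: DEC b by 14): b 18 -> 4
Final: b = 4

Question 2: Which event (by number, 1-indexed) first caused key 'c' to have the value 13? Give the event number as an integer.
Answer: 1

Derivation:
Looking for first event where c becomes 13:
  event 1: c (absent) -> 13  <-- first match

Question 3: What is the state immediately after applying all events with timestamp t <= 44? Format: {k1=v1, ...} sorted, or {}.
Apply events with t <= 44 (5 events):
  after event 1 (t=8: INC c by 13): {c=13}
  after event 2 (t=18: DEC c by 1): {c=12}
  after event 3 (t=27: INC a by 11): {a=11, c=12}
  after event 4 (t=32: INC b by 13): {a=11, b=13, c=12}
  after event 5 (t=37: INC b by 5): {a=11, b=18, c=12}

Answer: {a=11, b=18, c=12}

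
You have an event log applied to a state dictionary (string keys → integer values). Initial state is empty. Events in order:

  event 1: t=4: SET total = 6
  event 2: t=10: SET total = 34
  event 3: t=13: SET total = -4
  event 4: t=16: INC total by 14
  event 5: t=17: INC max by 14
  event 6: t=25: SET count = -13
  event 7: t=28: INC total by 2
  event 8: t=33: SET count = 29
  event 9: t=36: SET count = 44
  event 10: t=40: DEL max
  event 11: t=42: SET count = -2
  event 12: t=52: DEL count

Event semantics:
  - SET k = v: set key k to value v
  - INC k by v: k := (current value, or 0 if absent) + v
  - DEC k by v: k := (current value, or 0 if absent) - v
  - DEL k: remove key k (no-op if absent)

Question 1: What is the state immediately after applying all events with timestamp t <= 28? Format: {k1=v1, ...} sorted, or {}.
Answer: {count=-13, max=14, total=12}

Derivation:
Apply events with t <= 28 (7 events):
  after event 1 (t=4: SET total = 6): {total=6}
  after event 2 (t=10: SET total = 34): {total=34}
  after event 3 (t=13: SET total = -4): {total=-4}
  after event 4 (t=16: INC total by 14): {total=10}
  after event 5 (t=17: INC max by 14): {max=14, total=10}
  after event 6 (t=25: SET count = -13): {count=-13, max=14, total=10}
  after event 7 (t=28: INC total by 2): {count=-13, max=14, total=12}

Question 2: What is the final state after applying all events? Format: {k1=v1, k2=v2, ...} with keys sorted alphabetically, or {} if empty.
Answer: {total=12}

Derivation:
  after event 1 (t=4: SET total = 6): {total=6}
  after event 2 (t=10: SET total = 34): {total=34}
  after event 3 (t=13: SET total = -4): {total=-4}
  after event 4 (t=16: INC total by 14): {total=10}
  after event 5 (t=17: INC max by 14): {max=14, total=10}
  after event 6 (t=25: SET count = -13): {count=-13, max=14, total=10}
  after event 7 (t=28: INC total by 2): {count=-13, max=14, total=12}
  after event 8 (t=33: SET count = 29): {count=29, max=14, total=12}
  after event 9 (t=36: SET count = 44): {count=44, max=14, total=12}
  after event 10 (t=40: DEL max): {count=44, total=12}
  after event 11 (t=42: SET count = -2): {count=-2, total=12}
  after event 12 (t=52: DEL count): {total=12}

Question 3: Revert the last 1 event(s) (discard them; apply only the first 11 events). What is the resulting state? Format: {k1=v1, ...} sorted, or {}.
Answer: {count=-2, total=12}

Derivation:
Keep first 11 events (discard last 1):
  after event 1 (t=4: SET total = 6): {total=6}
  after event 2 (t=10: SET total = 34): {total=34}
  after event 3 (t=13: SET total = -4): {total=-4}
  after event 4 (t=16: INC total by 14): {total=10}
  after event 5 (t=17: INC max by 14): {max=14, total=10}
  after event 6 (t=25: SET count = -13): {count=-13, max=14, total=10}
  after event 7 (t=28: INC total by 2): {count=-13, max=14, total=12}
  after event 8 (t=33: SET count = 29): {count=29, max=14, total=12}
  after event 9 (t=36: SET count = 44): {count=44, max=14, total=12}
  after event 10 (t=40: DEL max): {count=44, total=12}
  after event 11 (t=42: SET count = -2): {count=-2, total=12}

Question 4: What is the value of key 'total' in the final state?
Track key 'total' through all 12 events:
  event 1 (t=4: SET total = 6): total (absent) -> 6
  event 2 (t=10: SET total = 34): total 6 -> 34
  event 3 (t=13: SET total = -4): total 34 -> -4
  event 4 (t=16: INC total by 14): total -4 -> 10
  event 5 (t=17: INC max by 14): total unchanged
  event 6 (t=25: SET count = -13): total unchanged
  event 7 (t=28: INC total by 2): total 10 -> 12
  event 8 (t=33: SET count = 29): total unchanged
  event 9 (t=36: SET count = 44): total unchanged
  event 10 (t=40: DEL max): total unchanged
  event 11 (t=42: SET count = -2): total unchanged
  event 12 (t=52: DEL count): total unchanged
Final: total = 12

Answer: 12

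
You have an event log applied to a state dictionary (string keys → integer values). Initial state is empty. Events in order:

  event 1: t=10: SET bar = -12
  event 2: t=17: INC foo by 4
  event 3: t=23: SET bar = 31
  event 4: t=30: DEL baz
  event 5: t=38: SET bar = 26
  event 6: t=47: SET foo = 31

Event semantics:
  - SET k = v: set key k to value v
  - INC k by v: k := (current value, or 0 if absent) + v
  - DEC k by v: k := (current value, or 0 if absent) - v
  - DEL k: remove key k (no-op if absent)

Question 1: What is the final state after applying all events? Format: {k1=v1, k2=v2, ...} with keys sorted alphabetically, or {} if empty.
Answer: {bar=26, foo=31}

Derivation:
  after event 1 (t=10: SET bar = -12): {bar=-12}
  after event 2 (t=17: INC foo by 4): {bar=-12, foo=4}
  after event 3 (t=23: SET bar = 31): {bar=31, foo=4}
  after event 4 (t=30: DEL baz): {bar=31, foo=4}
  after event 5 (t=38: SET bar = 26): {bar=26, foo=4}
  after event 6 (t=47: SET foo = 31): {bar=26, foo=31}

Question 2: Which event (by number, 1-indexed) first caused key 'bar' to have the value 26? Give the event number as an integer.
Answer: 5

Derivation:
Looking for first event where bar becomes 26:
  event 1: bar = -12
  event 2: bar = -12
  event 3: bar = 31
  event 4: bar = 31
  event 5: bar 31 -> 26  <-- first match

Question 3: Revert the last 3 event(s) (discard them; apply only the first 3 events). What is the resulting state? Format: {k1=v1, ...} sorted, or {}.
Answer: {bar=31, foo=4}

Derivation:
Keep first 3 events (discard last 3):
  after event 1 (t=10: SET bar = -12): {bar=-12}
  after event 2 (t=17: INC foo by 4): {bar=-12, foo=4}
  after event 3 (t=23: SET bar = 31): {bar=31, foo=4}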